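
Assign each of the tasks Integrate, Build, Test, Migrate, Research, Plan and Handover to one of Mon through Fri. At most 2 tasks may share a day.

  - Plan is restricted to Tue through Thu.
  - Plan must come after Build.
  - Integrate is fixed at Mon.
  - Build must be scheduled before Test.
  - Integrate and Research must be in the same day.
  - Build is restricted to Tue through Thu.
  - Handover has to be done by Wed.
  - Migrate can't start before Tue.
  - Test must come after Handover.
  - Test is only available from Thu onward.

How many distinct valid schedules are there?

36

Splitting on Build: it can be Tue (24), Wed (12). Listing each branch's schedules as (Integrate, Test, Migrate, Research, Plan, Handover):
Build=Tue: (Mon,Thu,Tue,Mon,Wed,Wed) (Mon,Thu,Tue,Mon,Thu,Wed) (Mon,Thu,Wed,Mon,Wed,Tue) (Mon,Thu,Wed,Mon,Thu,Tue) (Mon,Thu,Wed,Mon,Thu,Wed) (Mon,Thu,Thu,Mon,Wed,Tue) (Mon,Thu,Thu,Mon,Wed,Wed) (Mon,Thu,Fri,Mon,Wed,Tue) (Mon,Thu,Fri,Mon,Wed,Wed) (Mon,Thu,Fri,Mon,Thu,Tue) (Mon,Thu,Fri,Mon,Thu,Wed) (Mon,Fri,Tue,Mon,Wed,Wed) (Mon,Fri,Tue,Mon,Thu,Wed) (Mon,Fri,Wed,Mon,Wed,Tue) (Mon,Fri,Wed,Mon,Thu,Tue) (Mon,Fri,Wed,Mon,Thu,Wed) (Mon,Fri,Thu,Mon,Wed,Tue) (Mon,Fri,Thu,Mon,Wed,Wed) (Mon,Fri,Thu,Mon,Thu,Tue) (Mon,Fri,Thu,Mon,Thu,Wed) (Mon,Fri,Fri,Mon,Wed,Tue) (Mon,Fri,Fri,Mon,Wed,Wed) (Mon,Fri,Fri,Mon,Thu,Tue) (Mon,Fri,Fri,Mon,Thu,Wed) — 24.
Build=Wed: (Mon,Thu,Tue,Mon,Thu,Tue) (Mon,Thu,Tue,Mon,Thu,Wed) (Mon,Thu,Wed,Mon,Thu,Tue) (Mon,Thu,Fri,Mon,Thu,Tue) (Mon,Thu,Fri,Mon,Thu,Wed) (Mon,Fri,Tue,Mon,Thu,Tue) (Mon,Fri,Tue,Mon,Thu,Wed) (Mon,Fri,Wed,Mon,Thu,Tue) (Mon,Fri,Thu,Mon,Thu,Tue) (Mon,Fri,Thu,Mon,Thu,Wed) (Mon,Fri,Fri,Mon,Thu,Tue) (Mon,Fri,Fri,Mon,Thu,Wed) — 12.
Summing: 24 + 12 = 36.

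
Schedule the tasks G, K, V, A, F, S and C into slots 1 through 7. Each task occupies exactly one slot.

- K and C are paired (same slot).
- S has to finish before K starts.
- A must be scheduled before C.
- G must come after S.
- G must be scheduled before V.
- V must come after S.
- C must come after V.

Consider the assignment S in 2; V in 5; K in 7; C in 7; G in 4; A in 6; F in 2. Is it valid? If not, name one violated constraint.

G must be scheduled before V — holds.
V must come after S — holds.
G must come after S — holds.
S has to finish before K starts — holds.
A must be scheduled before C — holds.
C must come after V — holds.
K and C are paired (same slot) — holds.

Valid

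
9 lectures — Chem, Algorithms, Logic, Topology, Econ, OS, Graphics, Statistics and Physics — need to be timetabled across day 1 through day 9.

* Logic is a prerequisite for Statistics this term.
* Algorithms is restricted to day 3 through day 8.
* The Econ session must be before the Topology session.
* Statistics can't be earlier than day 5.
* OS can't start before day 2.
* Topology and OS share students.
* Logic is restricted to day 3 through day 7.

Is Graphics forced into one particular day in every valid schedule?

Graphics can be day 1 (e.g. Topology -> day 3, Statistics -> day 5, Graphics -> day 1, Logic -> day 3, Econ -> day 1, Physics -> day 1, OS -> day 2, Chem -> day 1, Algorithms -> day 3) or day 2 (e.g. OS in day 2, Physics in day 1, Econ in day 1, Statistics in day 5, Chem in day 1, Topology in day 3, Algorithms in day 3, Logic in day 3, Graphics in day 2).

No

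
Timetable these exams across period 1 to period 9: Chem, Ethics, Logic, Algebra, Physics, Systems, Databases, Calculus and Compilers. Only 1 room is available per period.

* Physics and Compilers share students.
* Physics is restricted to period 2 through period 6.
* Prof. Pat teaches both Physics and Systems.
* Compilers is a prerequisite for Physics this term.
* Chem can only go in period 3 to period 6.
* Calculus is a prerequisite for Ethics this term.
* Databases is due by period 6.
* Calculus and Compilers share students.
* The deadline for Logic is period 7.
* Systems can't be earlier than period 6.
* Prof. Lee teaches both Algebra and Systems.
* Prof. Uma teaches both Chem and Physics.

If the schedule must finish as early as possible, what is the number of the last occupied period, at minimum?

The precedence chain requires at least 2 distinct periods.
With at most 1 per period and 9 exams, at least 9 periods are needed.
Systems can't be placed before period 6, so the schedule must run through at least period 6.
9 works (last occupied period: period 9): for example Systems=period 6, Calculus=period 7, Chem=period 3, Logic=period 5, Physics=period 2, Ethics=period 8, Databases=period 4, Compilers=period 1, Algebra=period 9.

period 9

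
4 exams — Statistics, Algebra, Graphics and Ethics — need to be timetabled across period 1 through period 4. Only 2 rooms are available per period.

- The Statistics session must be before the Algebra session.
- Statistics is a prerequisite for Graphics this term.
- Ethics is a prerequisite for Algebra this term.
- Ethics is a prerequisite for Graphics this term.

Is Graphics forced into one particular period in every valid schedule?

Graphics can be period 2 (e.g. Statistics in period 1, Algebra in period 2, Graphics in period 2, Ethics in period 1) or period 3 (e.g. Statistics -> period 1, Algebra -> period 2, Ethics -> period 1, Graphics -> period 3).

No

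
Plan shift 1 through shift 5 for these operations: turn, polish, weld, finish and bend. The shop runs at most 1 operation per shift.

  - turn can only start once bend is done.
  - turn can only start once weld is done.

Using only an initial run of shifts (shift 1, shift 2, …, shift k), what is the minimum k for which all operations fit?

5

The precedence chain requires at least 2 distinct shifts.
With at most 1 per shift and 5 operations, at least 5 shifts are needed.
5 works (last occupied shift: shift 5): for example weld=shift 1; turn=shift 3; finish=shift 5; bend=shift 2; polish=shift 4.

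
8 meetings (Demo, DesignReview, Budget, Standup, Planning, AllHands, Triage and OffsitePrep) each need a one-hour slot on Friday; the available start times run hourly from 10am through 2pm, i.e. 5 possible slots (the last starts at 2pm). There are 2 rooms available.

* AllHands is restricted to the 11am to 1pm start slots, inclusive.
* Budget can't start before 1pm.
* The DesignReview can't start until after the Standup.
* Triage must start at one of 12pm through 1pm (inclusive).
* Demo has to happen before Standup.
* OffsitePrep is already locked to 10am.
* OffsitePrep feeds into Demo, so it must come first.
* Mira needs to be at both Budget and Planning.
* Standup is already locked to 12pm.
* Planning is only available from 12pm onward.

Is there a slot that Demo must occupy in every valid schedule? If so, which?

11am

OffsitePrep is fixed at 10am and must come before Demo, so Demo is at least 11am.
Standup is fixed at 12pm and must come after Demo, so Demo is at most 11am.
So Demo must be 11am.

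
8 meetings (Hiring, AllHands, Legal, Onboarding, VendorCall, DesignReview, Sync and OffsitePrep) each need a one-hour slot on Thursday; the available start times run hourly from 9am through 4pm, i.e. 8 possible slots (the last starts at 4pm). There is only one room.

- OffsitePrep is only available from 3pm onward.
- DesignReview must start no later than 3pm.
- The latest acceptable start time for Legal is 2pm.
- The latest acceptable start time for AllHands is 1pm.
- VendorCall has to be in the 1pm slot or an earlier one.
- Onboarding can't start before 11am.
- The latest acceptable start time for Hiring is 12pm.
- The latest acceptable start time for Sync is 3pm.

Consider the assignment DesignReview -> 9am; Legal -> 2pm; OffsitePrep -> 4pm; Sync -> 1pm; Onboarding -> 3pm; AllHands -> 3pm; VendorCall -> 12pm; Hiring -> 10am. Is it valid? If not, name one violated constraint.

No — it violates: The latest acceptable start time for AllHands is 1pm

Onboarding can't start before 11am — holds.
The latest acceptable start time for Legal is 2pm — holds.
The latest acceptable start time for Sync is 3pm — holds.
The latest acceptable start time for Hiring is 12pm — holds.
VendorCall has to be in the 1pm slot or an earlier one — holds.
The latest acceptable start time for AllHands is 1pm — violated.
DesignReview must start no later than 3pm — holds.
There is only one room — violated.
OffsitePrep is only available from 3pm onward — holds.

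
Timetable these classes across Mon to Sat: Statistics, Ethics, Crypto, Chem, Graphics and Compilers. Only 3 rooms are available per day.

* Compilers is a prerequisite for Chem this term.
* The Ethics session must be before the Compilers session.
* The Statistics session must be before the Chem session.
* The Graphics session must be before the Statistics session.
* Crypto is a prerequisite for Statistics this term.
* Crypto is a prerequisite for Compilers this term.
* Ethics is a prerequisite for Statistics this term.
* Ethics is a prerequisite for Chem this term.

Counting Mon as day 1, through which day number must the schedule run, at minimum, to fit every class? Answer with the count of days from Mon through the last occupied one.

The precedence chain requires at least 3 distinct days.
With at most 3 per day and 6 classes, at least 2 days are needed.
3 works (last occupied day: Wed): for example Chem in Wed, Crypto in Mon, Ethics in Mon, Statistics in Tue, Graphics in Mon, Compilers in Tue.

3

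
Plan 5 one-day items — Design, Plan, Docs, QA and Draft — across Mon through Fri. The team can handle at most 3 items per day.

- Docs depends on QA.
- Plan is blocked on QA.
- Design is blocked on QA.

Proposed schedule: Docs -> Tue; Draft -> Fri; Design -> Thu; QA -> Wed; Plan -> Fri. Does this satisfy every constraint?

Docs depends on QA — violated.
The team can handle at most 3 items per day — holds.
Plan is blocked on QA — holds.
Design is blocked on QA — holds.

No. Docs depends on QA is not satisfied.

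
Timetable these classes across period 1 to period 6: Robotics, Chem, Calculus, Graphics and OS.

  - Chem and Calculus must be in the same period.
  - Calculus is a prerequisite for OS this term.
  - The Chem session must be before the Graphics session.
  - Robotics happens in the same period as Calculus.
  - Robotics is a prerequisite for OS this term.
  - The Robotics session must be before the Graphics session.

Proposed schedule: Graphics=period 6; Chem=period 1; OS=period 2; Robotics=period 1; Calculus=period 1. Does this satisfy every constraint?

The Robotics session must be before the Graphics session — holds.
Robotics is a prerequisite for OS this term — holds.
Calculus is a prerequisite for OS this term — holds.
Robotics happens in the same period as Calculus — holds.
The Chem session must be before the Graphics session — holds.
Chem and Calculus must be in the same period — holds.

Yes, all constraints hold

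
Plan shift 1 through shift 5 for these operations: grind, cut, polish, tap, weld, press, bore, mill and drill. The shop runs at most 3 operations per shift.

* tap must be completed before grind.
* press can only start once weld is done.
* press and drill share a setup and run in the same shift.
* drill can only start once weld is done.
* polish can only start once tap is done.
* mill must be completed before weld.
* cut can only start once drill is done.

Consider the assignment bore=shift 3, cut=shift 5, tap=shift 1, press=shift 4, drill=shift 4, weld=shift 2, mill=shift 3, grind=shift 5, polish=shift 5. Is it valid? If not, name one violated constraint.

mill must be completed before weld — violated.
The shop runs at most 3 operations per shift — holds.
drill can only start once weld is done — holds.
cut can only start once drill is done — holds.
tap must be completed before grind — holds.
polish can only start once tap is done — holds.
press and drill share a setup and run in the same shift — holds.
press can only start once weld is done — holds.

No. mill must be completed before weld is not satisfied.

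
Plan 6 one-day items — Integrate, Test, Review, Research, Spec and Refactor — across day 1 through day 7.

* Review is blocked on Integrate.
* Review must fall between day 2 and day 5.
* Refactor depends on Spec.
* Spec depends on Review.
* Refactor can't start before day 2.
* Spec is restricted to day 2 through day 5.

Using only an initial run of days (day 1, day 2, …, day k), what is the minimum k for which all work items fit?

4 days

The precedence chain requires at least 4 distinct days.
4 works (last occupied day: day 4): for example Test=day 1; Refactor=day 4; Research=day 1; Spec=day 3; Review=day 2; Integrate=day 1.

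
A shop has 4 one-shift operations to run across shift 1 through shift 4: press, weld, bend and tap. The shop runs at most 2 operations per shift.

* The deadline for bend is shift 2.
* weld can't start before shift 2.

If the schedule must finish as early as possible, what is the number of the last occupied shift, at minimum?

With at most 2 per shift and 4 operations, at least 2 shifts are needed.
weld can't be placed before shift 2, so the schedule must run through at least shift 2.
2 works (last occupied shift: shift 2): for example weld=shift 2; press=shift 1; bend=shift 1; tap=shift 2.

2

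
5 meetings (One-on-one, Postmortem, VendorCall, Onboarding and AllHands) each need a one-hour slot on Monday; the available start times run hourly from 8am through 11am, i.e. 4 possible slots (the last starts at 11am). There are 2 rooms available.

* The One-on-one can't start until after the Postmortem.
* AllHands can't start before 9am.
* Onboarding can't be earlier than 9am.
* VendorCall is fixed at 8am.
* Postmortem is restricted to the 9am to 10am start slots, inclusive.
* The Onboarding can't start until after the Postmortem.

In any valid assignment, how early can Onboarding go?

10am

Onboarding is available from 9am; precedence pushes Onboarding to at least 10am.
Onboarding at 10am is achievable: AllHands in 9am; VendorCall in 8am; One-on-one in 10am; Onboarding in 10am; Postmortem in 9am.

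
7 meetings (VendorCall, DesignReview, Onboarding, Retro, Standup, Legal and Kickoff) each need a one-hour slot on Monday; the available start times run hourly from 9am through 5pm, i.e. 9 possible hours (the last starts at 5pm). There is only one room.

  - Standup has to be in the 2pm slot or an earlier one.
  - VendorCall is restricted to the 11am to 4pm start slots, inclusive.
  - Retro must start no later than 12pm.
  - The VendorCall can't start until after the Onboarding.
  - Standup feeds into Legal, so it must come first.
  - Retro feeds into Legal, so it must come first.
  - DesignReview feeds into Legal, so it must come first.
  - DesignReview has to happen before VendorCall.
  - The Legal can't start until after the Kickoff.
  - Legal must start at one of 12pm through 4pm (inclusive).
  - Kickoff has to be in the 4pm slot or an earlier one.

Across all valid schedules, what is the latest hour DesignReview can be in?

2pm

Downstream work caps DesignReview at 3pm.
DesignReview at 2pm is achievable: Kickoff=11am; Onboarding=12pm; DesignReview=2pm; Standup=10am; Retro=9am; VendorCall=4pm; Legal=3pm.
Nothing later works — the capacity limit rule out every hour after 2pm.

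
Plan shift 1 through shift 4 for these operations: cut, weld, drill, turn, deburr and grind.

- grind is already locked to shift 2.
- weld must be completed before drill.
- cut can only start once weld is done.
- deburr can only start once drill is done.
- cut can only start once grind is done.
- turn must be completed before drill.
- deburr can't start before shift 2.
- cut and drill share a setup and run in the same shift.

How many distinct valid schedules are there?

4

Enumerating: turn -> shift 1, grind -> shift 2, weld -> shift 1, cut -> shift 3, drill -> shift 3, deburr -> shift 4 | deburr -> shift 4; weld -> shift 1; turn -> shift 2; drill -> shift 3; cut -> shift 3; grind -> shift 2 | drill -> shift 3, deburr -> shift 4, grind -> shift 2, cut -> shift 3, weld -> shift 2, turn -> shift 1 | cut=shift 3; grind=shift 2; deburr=shift 4; drill=shift 3; weld=shift 2; turn=shift 2.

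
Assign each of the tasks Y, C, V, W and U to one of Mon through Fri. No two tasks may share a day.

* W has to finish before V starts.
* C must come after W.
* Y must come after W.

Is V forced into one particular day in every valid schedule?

V can be Tue (e.g. C in Thu; V in Tue; W in Mon; U in Fri; Y in Wed) or Wed (e.g. Y in Tue; U in Fri; W in Mon; V in Wed; C in Thu).

No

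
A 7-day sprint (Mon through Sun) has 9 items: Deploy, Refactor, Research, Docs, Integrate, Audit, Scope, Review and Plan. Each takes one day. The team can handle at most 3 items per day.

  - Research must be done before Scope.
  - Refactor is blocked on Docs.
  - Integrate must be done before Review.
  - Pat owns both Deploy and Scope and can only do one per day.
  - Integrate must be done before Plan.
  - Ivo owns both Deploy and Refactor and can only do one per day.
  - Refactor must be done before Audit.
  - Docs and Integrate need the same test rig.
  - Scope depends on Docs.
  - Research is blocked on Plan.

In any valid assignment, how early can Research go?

Precedence pushes Research to at least Wed; downstream work caps Research at Sat.
Research at Wed is achievable: Plan -> Tue; Deploy -> Mon; Docs -> Tue; Refactor -> Wed; Research -> Wed; Scope -> Thu; Review -> Tue; Audit -> Thu; Integrate -> Mon.

Wed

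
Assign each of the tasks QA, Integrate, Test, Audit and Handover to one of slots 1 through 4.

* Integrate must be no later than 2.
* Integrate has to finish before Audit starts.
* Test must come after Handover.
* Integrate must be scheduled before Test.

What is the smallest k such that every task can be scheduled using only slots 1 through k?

The precedence chain requires at least 2 distinct slots.
2 works (last occupied slot: 2): for example Integrate=1; Test=2; QA=1; Handover=1; Audit=2.

2 slots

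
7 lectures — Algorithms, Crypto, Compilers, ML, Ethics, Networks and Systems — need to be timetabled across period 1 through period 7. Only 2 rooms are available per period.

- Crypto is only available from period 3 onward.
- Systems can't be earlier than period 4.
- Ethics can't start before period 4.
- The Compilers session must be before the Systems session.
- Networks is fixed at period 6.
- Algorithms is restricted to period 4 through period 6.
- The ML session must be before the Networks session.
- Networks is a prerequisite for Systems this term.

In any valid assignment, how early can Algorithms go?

period 4

Algorithms is available from period 4; Algorithms's own window allows nothing later than period 6.
Algorithms at period 4 is achievable: Compilers -> period 1; ML -> period 1; Crypto -> period 3; Ethics -> period 4; Networks -> period 6; Systems -> period 7; Algorithms -> period 4.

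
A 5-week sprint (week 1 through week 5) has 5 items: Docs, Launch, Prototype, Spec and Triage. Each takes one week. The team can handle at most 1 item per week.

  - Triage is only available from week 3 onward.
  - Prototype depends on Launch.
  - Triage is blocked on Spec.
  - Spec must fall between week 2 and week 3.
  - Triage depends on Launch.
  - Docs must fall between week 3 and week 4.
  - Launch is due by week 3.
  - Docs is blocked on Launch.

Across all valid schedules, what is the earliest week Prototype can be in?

week 2

Precedence pushes Prototype to at least week 2.
Prototype at week 2 is achievable: Docs in week 4; Spec in week 3; Launch in week 1; Prototype in week 2; Triage in week 5.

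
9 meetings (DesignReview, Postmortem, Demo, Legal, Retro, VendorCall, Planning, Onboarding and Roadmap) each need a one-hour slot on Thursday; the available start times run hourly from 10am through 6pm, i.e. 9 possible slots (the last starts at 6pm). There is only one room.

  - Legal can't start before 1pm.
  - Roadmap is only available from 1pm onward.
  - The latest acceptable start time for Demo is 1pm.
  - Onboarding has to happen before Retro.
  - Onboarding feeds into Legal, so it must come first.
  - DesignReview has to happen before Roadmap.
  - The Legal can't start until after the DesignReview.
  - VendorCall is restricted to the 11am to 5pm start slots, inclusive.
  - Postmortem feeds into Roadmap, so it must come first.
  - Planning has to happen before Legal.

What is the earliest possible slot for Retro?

11am

Precedence pushes Retro to at least 11am.
Retro at 11am is achievable: Planning=2pm, Roadmap=6pm, Legal=3pm, DesignReview=1pm, Retro=11am, VendorCall=4pm, Onboarding=10am, Postmortem=5pm, Demo=12pm.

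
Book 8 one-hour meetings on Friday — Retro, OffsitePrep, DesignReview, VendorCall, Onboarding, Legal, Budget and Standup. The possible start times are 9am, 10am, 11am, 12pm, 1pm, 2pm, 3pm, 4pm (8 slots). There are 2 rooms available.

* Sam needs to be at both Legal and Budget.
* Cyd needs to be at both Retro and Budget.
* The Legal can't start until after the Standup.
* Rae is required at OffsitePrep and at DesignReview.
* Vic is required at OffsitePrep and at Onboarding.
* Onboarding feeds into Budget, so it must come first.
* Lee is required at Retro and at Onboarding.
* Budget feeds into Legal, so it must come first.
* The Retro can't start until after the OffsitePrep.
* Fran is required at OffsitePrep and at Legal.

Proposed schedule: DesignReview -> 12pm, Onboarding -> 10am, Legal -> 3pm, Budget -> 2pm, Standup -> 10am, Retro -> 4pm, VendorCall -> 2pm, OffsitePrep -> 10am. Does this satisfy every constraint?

Budget feeds into Legal, so it must come first — holds.
Cyd needs to be at both Retro and Budget — holds.
The Legal can't start until after the Standup — holds.
Lee is required at Retro and at Onboarding — holds.
Rae is required at OffsitePrep and at DesignReview — holds.
Onboarding feeds into Budget, so it must come first — holds.
Vic is required at OffsitePrep and at Onboarding — violated.
Sam needs to be at both Legal and Budget — holds.
Fran is required at OffsitePrep and at Legal — holds.
The Retro can't start until after the OffsitePrep — holds.
There are 2 rooms available — violated.

Invalid. Vic is required at OffsitePrep and at Onboarding.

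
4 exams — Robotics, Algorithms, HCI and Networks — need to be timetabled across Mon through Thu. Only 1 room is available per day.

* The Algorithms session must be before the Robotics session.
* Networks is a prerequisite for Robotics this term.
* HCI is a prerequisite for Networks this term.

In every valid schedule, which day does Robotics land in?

Precedence pushes Robotics to at least Wed.
So Robotics is pinned to Thu.

Thu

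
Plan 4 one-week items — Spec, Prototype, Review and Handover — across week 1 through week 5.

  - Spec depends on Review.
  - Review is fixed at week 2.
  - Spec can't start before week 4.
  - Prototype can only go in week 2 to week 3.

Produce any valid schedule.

Prototype -> week 2, Handover -> week 1, Spec -> week 4, Review -> week 2

Checking: Review(week 2) before Spec(week 4); Review=week 2 in [week 2,week 2]; Prototype=week 2 in [week 2,week 3]; Spec=week 4 in [week 4,week 5].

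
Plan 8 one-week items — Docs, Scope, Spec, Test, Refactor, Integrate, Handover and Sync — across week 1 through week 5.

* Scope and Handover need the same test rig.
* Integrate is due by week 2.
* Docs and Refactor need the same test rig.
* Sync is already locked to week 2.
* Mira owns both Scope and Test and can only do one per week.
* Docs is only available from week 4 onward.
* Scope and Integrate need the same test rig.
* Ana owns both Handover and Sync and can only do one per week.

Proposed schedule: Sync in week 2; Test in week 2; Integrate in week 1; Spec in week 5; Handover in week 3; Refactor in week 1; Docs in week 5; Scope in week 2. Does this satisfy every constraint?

No — it violates: Mira owns both Scope and Test and can only do one per week

Docs and Refactor need the same test rig — holds.
Docs is only available from week 4 onward — holds.
Scope and Handover need the same test rig — holds.
Scope and Integrate need the same test rig — holds.
Ana owns both Handover and Sync and can only do one per week — holds.
Sync is already locked to week 2 — holds.
Mira owns both Scope and Test and can only do one per week — violated.
Integrate is due by week 2 — holds.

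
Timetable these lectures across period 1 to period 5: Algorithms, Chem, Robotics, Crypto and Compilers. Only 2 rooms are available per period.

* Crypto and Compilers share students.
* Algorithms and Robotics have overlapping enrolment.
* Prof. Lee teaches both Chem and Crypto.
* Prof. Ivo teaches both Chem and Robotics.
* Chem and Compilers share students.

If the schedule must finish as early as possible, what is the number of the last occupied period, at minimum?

3

With at most 2 per period and 5 lectures, at least 3 periods are needed.
3 works (last occupied period: period 3): for example Chem in period 1, Crypto in period 2, Compilers in period 3, Algorithms in period 1, Robotics in period 2.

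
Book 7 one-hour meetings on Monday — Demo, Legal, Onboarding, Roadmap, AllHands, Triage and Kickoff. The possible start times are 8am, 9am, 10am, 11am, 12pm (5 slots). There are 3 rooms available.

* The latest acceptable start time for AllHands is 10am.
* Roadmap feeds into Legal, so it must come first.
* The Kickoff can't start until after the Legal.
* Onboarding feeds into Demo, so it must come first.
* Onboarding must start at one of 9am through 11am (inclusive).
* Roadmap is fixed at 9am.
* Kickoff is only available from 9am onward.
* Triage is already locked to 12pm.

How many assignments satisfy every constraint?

Splitting on Demo: it can be 10am (9), 11am (18), 12pm (27). Listing each branch's schedules as (Legal, Onboarding, Roadmap, AllHands, Triage, Kickoff):
Demo=10am: (10am,9am,9am,8am,12pm,11am) (10am,9am,9am,8am,12pm,12pm) (10am,9am,9am,9am,12pm,11am) (10am,9am,9am,9am,12pm,12pm) (10am,9am,9am,10am,12pm,11am) (10am,9am,9am,10am,12pm,12pm) (11am,9am,9am,8am,12pm,12pm) (11am,9am,9am,9am,12pm,12pm) (11am,9am,9am,10am,12pm,12pm) — 9.
Demo=11am: (10am,9am,9am,8am,12pm,11am) (10am,9am,9am,8am,12pm,12pm) (10am,9am,9am,9am,12pm,11am) (10am,9am,9am,9am,12pm,12pm) (10am,9am,9am,10am,12pm,11am) (10am,9am,9am,10am,12pm,12pm) (10am,10am,9am,8am,12pm,11am) (10am,10am,9am,8am,12pm,12pm) (10am,10am,9am,9am,12pm,11am) (10am,10am,9am,9am,12pm,12pm) (10am,10am,9am,10am,12pm,11am) (10am,10am,9am,10am,12pm,12pm) (11am,9am,9am,8am,12pm,12pm) (11am,9am,9am,9am,12pm,12pm) (11am,9am,9am,10am,12pm,12pm) (11am,10am,9am,8am,12pm,12pm) (11am,10am,9am,9am,12pm,12pm) (11am,10am,9am,10am,12pm,12pm) — 18.
Demo=12pm: (10am,9am,9am,8am,12pm,11am) (10am,9am,9am,8am,12pm,12pm) (10am,9am,9am,9am,12pm,11am) (10am,9am,9am,9am,12pm,12pm) (10am,9am,9am,10am,12pm,11am) (10am,9am,9am,10am,12pm,12pm) (10am,10am,9am,8am,12pm,11am) (10am,10am,9am,8am,12pm,12pm) (10am,10am,9am,9am,12pm,11am) (10am,10am,9am,9am,12pm,12pm) (10am,10am,9am,10am,12pm,11am) (10am,10am,9am,10am,12pm,12pm) (10am,11am,9am,8am,12pm,11am) (10am,11am,9am,8am,12pm,12pm) (10am,11am,9am,9am,12pm,11am) (10am,11am,9am,9am,12pm,12pm) (10am,11am,9am,10am,12pm,11am) (10am,11am,9am,10am,12pm,12pm) (11am,9am,9am,8am,12pm,12pm) (11am,9am,9am,9am,12pm,12pm) (11am,9am,9am,10am,12pm,12pm) (11am,10am,9am,8am,12pm,12pm) (11am,10am,9am,9am,12pm,12pm) (11am,10am,9am,10am,12pm,12pm) (11am,11am,9am,8am,12pm,12pm) (11am,11am,9am,9am,12pm,12pm) (11am,11am,9am,10am,12pm,12pm) — 27.
Summing: 9 + 18 + 27 = 54.

54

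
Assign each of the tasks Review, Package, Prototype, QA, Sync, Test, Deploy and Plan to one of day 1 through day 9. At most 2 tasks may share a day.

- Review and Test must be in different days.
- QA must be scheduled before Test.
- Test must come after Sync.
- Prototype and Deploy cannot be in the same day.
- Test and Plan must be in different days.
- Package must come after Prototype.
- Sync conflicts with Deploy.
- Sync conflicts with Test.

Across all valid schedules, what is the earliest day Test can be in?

Precedence pushes Test to at least day 2.
Test at day 2 is achievable: Review in day 3, Test in day 2, Plan in day 4, Package in day 3, Prototype in day 2, Sync in day 1, QA in day 1, Deploy in day 4.

day 2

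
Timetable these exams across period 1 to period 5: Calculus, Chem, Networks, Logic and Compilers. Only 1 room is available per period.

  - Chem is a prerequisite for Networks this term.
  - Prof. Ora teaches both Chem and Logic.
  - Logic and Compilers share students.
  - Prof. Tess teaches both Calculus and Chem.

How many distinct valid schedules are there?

60

Splitting on Calculus: it can be period 1 (12), period 2 (12), period 3 (12), period 4 (12), period 5 (12). Listing each branch's schedules as (Chem, Networks, Logic, Compilers) by period number:
Calculus=period 1: (2,3,4,5) (2,3,5,4) (2,4,3,5) (2,4,5,3) (2,5,3,4) (2,5,4,3) (3,4,2,5) (3,4,5,2) (3,5,2,4) (3,5,4,2) (4,5,2,3) (4,5,3,2) — 12.
Calculus=period 2: (1,3,4,5) (1,3,5,4) (1,4,3,5) (1,4,5,3) (1,5,3,4) (1,5,4,3) (3,4,1,5) (3,4,5,1) (3,5,1,4) (3,5,4,1) (4,5,1,3) (4,5,3,1) — 12.
Calculus=period 3: (1,2,4,5) (1,2,5,4) (1,4,2,5) (1,4,5,2) (1,5,2,4) (1,5,4,2) (2,4,1,5) (2,4,5,1) (2,5,1,4) (2,5,4,1) (4,5,1,2) (4,5,2,1) — 12.
Calculus=period 4: (1,2,3,5) (1,2,5,3) (1,3,2,5) (1,3,5,2) (1,5,2,3) (1,5,3,2) (2,3,1,5) (2,3,5,1) (2,5,1,3) (2,5,3,1) (3,5,1,2) (3,5,2,1) — 12.
Calculus=period 5: (1,2,3,4) (1,2,4,3) (1,3,2,4) (1,3,4,2) (1,4,2,3) (1,4,3,2) (2,3,1,4) (2,3,4,1) (2,4,1,3) (2,4,3,1) (3,4,1,2) (3,4,2,1) — 12.
Summing: 12 + 12 + 12 + 12 + 12 = 60.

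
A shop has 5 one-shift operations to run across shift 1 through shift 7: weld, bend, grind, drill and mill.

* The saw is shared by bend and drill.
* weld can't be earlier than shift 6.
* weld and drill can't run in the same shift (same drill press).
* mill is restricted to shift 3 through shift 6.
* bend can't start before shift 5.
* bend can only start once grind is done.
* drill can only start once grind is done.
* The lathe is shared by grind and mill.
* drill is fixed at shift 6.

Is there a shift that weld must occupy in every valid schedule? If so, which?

shift 7

weld's window is shift 6–shift 7.
drill is fixed at shift 6, and weld can't share a shift with drill.
So weld must be shift 7.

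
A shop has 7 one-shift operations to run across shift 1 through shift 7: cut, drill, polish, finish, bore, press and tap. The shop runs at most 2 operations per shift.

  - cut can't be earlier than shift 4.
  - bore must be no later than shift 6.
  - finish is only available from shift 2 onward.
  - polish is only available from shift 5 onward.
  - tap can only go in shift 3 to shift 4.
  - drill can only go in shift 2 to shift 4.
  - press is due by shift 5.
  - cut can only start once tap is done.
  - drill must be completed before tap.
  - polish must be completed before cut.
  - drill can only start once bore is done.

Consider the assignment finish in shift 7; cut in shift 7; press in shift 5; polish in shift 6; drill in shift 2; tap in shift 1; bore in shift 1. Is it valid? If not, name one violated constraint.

No. tap can only go in shift 3 to shift 4 is not satisfied.

drill must be completed before tap — violated.
press is due by shift 5 — holds.
The shop runs at most 2 operations per shift — holds.
finish is only available from shift 2 onward — holds.
drill can only start once bore is done — holds.
drill can only go in shift 2 to shift 4 — holds.
bore must be no later than shift 6 — holds.
tap can only go in shift 3 to shift 4 — violated.
cut can only start once tap is done — holds.
polish must be completed before cut — holds.
cut can't be earlier than shift 4 — holds.
polish is only available from shift 5 onward — holds.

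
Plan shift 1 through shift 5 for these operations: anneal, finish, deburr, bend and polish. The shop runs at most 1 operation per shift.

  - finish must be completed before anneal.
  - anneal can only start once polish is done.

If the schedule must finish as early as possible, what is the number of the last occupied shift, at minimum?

The precedence chain requires at least 2 distinct shifts.
With at most 1 per shift and 5 operations, at least 5 shifts are needed.
5 works (last occupied shift: shift 5): for example deburr=shift 4; finish=shift 1; anneal=shift 3; polish=shift 2; bend=shift 5.

5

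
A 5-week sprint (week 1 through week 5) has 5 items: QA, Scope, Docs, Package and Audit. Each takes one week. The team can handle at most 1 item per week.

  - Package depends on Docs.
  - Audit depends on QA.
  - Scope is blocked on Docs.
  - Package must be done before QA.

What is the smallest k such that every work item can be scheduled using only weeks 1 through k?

The precedence chain requires at least 4 distinct weeks.
With at most 1 per week and 5 work items, at least 5 weeks are needed.
5 works (last occupied week: week 5): for example Docs -> week 1, Scope -> week 4, Package -> week 2, QA -> week 3, Audit -> week 5.

5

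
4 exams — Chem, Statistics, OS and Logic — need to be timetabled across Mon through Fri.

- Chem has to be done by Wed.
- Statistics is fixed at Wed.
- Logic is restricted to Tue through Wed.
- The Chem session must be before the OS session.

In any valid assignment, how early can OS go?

Precedence pushes OS to at least Tue.
OS at Tue is achievable: Statistics in Wed, Chem in Mon, OS in Tue, Logic in Tue.

Tue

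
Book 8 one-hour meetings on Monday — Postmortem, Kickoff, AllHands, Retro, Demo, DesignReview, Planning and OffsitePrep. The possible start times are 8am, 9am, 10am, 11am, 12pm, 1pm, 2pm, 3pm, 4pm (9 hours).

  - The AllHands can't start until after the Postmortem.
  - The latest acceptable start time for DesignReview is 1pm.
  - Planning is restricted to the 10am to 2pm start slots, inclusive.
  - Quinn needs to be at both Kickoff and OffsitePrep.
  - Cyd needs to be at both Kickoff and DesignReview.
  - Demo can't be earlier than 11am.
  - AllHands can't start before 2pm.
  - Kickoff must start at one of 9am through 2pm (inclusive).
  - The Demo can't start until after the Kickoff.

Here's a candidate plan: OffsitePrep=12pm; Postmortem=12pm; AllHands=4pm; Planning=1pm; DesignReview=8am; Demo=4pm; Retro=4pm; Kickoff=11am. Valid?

Yes, all constraints hold

Cyd needs to be at both Kickoff and DesignReview — holds.
AllHands can't start before 2pm — holds.
The Demo can't start until after the Kickoff — holds.
Demo can't be earlier than 11am — holds.
Quinn needs to be at both Kickoff and OffsitePrep — holds.
The AllHands can't start until after the Postmortem — holds.
The latest acceptable start time for DesignReview is 1pm — holds.
Planning is restricted to the 10am to 2pm start slots, inclusive — holds.
Kickoff must start at one of 9am through 2pm (inclusive) — holds.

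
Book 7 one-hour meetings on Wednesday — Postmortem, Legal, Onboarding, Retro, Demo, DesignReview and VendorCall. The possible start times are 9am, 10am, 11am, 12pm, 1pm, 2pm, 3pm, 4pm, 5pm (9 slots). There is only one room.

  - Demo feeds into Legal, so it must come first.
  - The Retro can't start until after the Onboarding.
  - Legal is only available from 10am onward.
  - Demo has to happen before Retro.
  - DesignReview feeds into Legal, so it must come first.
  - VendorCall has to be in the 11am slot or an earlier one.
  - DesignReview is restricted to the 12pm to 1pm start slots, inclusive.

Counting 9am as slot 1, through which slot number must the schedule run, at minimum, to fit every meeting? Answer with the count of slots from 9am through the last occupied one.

The precedence chain requires at least 2 distinct slots.
With at most 1 per slot and 7 meetings, at least 7 slots are needed.
Propagating the time windows through the other constraints, Legal can't land before 1pm — that is slot 5 counting from 9am — so the schedule must run through at least 5 slots.
7 works (last occupied slot: 3pm): for example Demo in 10am; VendorCall in 9am; Postmortem in 3pm; Legal in 1pm; Retro in 2pm; DesignReview in 12pm; Onboarding in 11am.

7 slots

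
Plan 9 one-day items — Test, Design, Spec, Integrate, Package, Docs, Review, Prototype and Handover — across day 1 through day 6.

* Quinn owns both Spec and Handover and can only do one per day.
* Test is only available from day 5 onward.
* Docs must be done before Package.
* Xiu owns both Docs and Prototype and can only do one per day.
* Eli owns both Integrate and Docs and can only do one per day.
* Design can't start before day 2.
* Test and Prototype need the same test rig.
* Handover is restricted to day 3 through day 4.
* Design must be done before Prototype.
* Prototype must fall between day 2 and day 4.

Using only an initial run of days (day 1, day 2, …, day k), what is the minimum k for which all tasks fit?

5

The precedence chain requires at least 2 distinct days.
Test can't be placed before day 5, so the schedule must run through at least day 5.
5 works (last occupied day: day 5): for example Prototype=day 3; Spec=day 1; Test=day 5; Package=day 2; Review=day 1; Handover=day 3; Design=day 2; Docs=day 1; Integrate=day 2.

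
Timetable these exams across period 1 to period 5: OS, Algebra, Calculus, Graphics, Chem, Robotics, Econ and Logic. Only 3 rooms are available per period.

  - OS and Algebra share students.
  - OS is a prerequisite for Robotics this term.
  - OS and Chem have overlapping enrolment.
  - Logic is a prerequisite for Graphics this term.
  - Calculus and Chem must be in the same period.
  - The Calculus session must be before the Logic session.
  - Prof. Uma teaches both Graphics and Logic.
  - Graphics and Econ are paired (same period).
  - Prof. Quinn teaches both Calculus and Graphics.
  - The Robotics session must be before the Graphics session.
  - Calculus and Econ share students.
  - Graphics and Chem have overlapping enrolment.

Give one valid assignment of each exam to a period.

Logic=period 3; Robotics=period 2; Chem=period 2; Econ=period 4; Algebra=period 3; Graphics=period 4; Calculus=period 2; OS=period 1

Checking: Robotics(period 2) before Graphics(period 4); Logic(period 3) before Graphics(period 4); Calculus(period 2) before Logic(period 3); OS(period 1) before Robotics(period 2); Calculus(period 2) != Econ(period 4); Graphics(period 4) != Chem(period 2); Graphics(period 4) != Logic(period 3); OS(period 1) != Algebra(period 3); Calculus(period 2) != Graphics(period 4); OS(period 1) != Chem(period 2); Calculus = Chem = period 2; Graphics = Econ = period 4; max 3 per period (cap 3).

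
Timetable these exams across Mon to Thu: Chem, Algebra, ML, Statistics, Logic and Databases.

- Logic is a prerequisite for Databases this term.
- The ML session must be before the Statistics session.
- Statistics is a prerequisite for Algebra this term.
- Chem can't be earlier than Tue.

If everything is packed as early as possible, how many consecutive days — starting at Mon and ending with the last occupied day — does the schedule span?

3 days

The precedence chain requires at least 3 distinct days.
3 works (last occupied day: Wed): for example Statistics -> Tue; Chem -> Tue; Databases -> Tue; ML -> Mon; Algebra -> Wed; Logic -> Mon.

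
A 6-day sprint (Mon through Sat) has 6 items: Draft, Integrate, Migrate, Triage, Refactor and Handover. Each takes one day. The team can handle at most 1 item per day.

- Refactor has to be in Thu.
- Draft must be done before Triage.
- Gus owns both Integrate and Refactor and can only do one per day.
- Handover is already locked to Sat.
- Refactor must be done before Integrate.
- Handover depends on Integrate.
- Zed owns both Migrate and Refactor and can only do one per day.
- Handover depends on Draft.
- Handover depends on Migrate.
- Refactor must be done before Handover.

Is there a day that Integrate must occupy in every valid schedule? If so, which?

Refactor is fixed at Thu and must come before Integrate, so Integrate is at least Fri.
Handover is fixed at Sat and must come after Integrate, so Integrate is at most Fri.
So Integrate must be Fri.

Fri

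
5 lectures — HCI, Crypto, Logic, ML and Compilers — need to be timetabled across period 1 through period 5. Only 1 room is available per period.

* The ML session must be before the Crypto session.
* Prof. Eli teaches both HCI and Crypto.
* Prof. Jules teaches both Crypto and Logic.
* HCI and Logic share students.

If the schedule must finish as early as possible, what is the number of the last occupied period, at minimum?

period 5

The precedence chain requires at least 2 distinct periods.
With at most 1 per period and 5 lectures, at least 5 periods are needed.
5 works (last occupied period: period 5): for example Crypto in period 2, HCI in period 3, Logic in period 4, Compilers in period 5, ML in period 1.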